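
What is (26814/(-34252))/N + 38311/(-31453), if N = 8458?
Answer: -5549835475559/4556020771724 ≈ -1.2181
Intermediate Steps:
(26814/(-34252))/N + 38311/(-31453) = (26814/(-34252))/8458 + 38311/(-31453) = (26814*(-1/34252))*(1/8458) + 38311*(-1/31453) = -13407/17126*1/8458 - 38311/31453 = -13407/144851708 - 38311/31453 = -5549835475559/4556020771724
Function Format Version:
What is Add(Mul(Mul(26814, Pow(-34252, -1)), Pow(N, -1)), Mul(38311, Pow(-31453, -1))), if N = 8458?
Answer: Rational(-5549835475559, 4556020771724) ≈ -1.2181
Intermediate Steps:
Add(Mul(Mul(26814, Pow(-34252, -1)), Pow(N, -1)), Mul(38311, Pow(-31453, -1))) = Add(Mul(Mul(26814, Pow(-34252, -1)), Pow(8458, -1)), Mul(38311, Pow(-31453, -1))) = Add(Mul(Mul(26814, Rational(-1, 34252)), Rational(1, 8458)), Mul(38311, Rational(-1, 31453))) = Add(Mul(Rational(-13407, 17126), Rational(1, 8458)), Rational(-38311, 31453)) = Add(Rational(-13407, 144851708), Rational(-38311, 31453)) = Rational(-5549835475559, 4556020771724)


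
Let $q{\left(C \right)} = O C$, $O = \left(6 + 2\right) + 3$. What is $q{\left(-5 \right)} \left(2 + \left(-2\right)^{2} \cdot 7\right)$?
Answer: $-1650$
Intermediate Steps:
$O = 11$ ($O = 8 + 3 = 11$)
$q{\left(C \right)} = 11 C$
$q{\left(-5 \right)} \left(2 + \left(-2\right)^{2} \cdot 7\right) = 11 \left(-5\right) \left(2 + \left(-2\right)^{2} \cdot 7\right) = - 55 \left(2 + 4 \cdot 7\right) = - 55 \left(2 + 28\right) = \left(-55\right) 30 = -1650$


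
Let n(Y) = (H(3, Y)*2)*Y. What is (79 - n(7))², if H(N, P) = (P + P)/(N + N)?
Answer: 19321/9 ≈ 2146.8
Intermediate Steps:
H(N, P) = P/N (H(N, P) = (2*P)/((2*N)) = (2*P)*(1/(2*N)) = P/N)
n(Y) = 2*Y²/3 (n(Y) = ((Y/3)*2)*Y = (2*Y/3)*Y = 2*Y²/3)
(79 - n(7))² = (79 - 2*7²/3)² = (79 - 2*49/3)² = (79 - 1*98/3)² = (79 - 98/3)² = (139/3)² = 19321/9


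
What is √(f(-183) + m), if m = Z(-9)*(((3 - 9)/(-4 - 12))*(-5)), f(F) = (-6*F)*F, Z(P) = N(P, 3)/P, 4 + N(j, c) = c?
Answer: I*√28934526/12 ≈ 448.26*I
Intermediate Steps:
N(j, c) = -4 + c
Z(P) = -1/P (Z(P) = (-4 + 3)/P = -1/P)
f(F) = -6*F²
m = -5/24 (m = (-1/(-9))*(((3 - 9)/(-4 - 12))*(-5)) = (-1*(-⅑))*(-6/(-16)*(-5)) = (-6*(-1/16)*(-5))/9 = ((3/8)*(-5))/9 = (⅑)*(-15/8) = -5/24 ≈ -0.20833)
√(f(-183) + m) = √(-6*(-183)² - 5/24) = √(-6*33489 - 5/24) = √(-200934 - 5/24) = √(-4822421/24) = I*√28934526/12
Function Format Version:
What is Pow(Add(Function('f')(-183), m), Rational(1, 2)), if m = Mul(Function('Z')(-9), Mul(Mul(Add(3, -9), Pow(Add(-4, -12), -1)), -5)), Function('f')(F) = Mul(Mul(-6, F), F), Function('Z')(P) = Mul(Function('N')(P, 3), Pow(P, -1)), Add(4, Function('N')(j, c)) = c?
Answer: Mul(Rational(1, 12), I, Pow(28934526, Rational(1, 2))) ≈ Mul(448.26, I)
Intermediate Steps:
Function('N')(j, c) = Add(-4, c)
Function('Z')(P) = Mul(-1, Pow(P, -1)) (Function('Z')(P) = Mul(Add(-4, 3), Pow(P, -1)) = Mul(-1, Pow(P, -1)))
Function('f')(F) = Mul(-6, Pow(F, 2))
m = Rational(-5, 24) (m = Mul(Mul(-1, Pow(-9, -1)), Mul(Mul(Add(3, -9), Pow(Add(-4, -12), -1)), -5)) = Mul(Mul(-1, Rational(-1, 9)), Mul(Mul(-6, Pow(-16, -1)), -5)) = Mul(Rational(1, 9), Mul(Mul(-6, Rational(-1, 16)), -5)) = Mul(Rational(1, 9), Mul(Rational(3, 8), -5)) = Mul(Rational(1, 9), Rational(-15, 8)) = Rational(-5, 24) ≈ -0.20833)
Pow(Add(Function('f')(-183), m), Rational(1, 2)) = Pow(Add(Mul(-6, Pow(-183, 2)), Rational(-5, 24)), Rational(1, 2)) = Pow(Add(Mul(-6, 33489), Rational(-5, 24)), Rational(1, 2)) = Pow(Add(-200934, Rational(-5, 24)), Rational(1, 2)) = Pow(Rational(-4822421, 24), Rational(1, 2)) = Mul(Rational(1, 12), I, Pow(28934526, Rational(1, 2)))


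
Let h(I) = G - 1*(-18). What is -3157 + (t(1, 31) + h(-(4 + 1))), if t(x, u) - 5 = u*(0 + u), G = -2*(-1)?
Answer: -2171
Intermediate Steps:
G = 2
h(I) = 20 (h(I) = 2 - 1*(-18) = 2 + 18 = 20)
t(x, u) = 5 + u**2 (t(x, u) = 5 + u*(0 + u) = 5 + u*u = 5 + u**2)
-3157 + (t(1, 31) + h(-(4 + 1))) = -3157 + ((5 + 31**2) + 20) = -3157 + ((5 + 961) + 20) = -3157 + (966 + 20) = -3157 + 986 = -2171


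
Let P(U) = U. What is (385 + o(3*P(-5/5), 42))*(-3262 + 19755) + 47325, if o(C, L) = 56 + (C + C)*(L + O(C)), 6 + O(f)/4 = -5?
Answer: 7518654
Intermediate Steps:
O(f) = -44 (O(f) = -24 + 4*(-5) = -24 - 20 = -44)
o(C, L) = 56 + 2*C*(-44 + L) (o(C, L) = 56 + (C + C)*(L - 44) = 56 + (2*C)*(-44 + L) = 56 + 2*C*(-44 + L))
(385 + o(3*P(-5/5), 42))*(-3262 + 19755) + 47325 = (385 + (56 - 264*(-5/5) + 2*(3*(-5/5))*42))*(-3262 + 19755) + 47325 = (385 + (56 - 264*(-5*⅕) + 2*(3*(-5*⅕))*42))*16493 + 47325 = (385 + (56 - 264*(-1) + 2*(3*(-1))*42))*16493 + 47325 = (385 + (56 - 88*(-3) + 2*(-3)*42))*16493 + 47325 = (385 + (56 + 264 - 252))*16493 + 47325 = (385 + 68)*16493 + 47325 = 453*16493 + 47325 = 7471329 + 47325 = 7518654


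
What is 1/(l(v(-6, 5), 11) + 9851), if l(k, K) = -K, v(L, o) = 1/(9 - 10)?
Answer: 1/9840 ≈ 0.00010163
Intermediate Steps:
v(L, o) = -1 (v(L, o) = 1/(-1) = -1)
1/(l(v(-6, 5), 11) + 9851) = 1/(-1*11 + 9851) = 1/(-11 + 9851) = 1/9840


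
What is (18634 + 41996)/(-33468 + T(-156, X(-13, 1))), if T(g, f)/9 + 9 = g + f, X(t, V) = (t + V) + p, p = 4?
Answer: -4042/2335 ≈ -1.7310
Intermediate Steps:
X(t, V) = 4 + V + t (X(t, V) = (t + V) + 4 = (V + t) + 4 = 4 + V + t)
T(g, f) = -81 + 9*f + 9*g (T(g, f) = -81 + 9*(g + f) = -81 + 9*(f + g) = -81 + (9*f + 9*g) = -81 + 9*f + 9*g)
(18634 + 41996)/(-33468 + T(-156, X(-13, 1))) = (18634 + 41996)/(-33468 + (-81 + 9*(4 + 1 - 13) + 9*(-156))) = 60630/(-33468 + (-81 + 9*(-8) - 1404)) = 60630/(-33468 + (-81 - 72 - 1404)) = 60630/(-33468 - 1557) = 60630/(-35025) = 60630*(-1/35025) = -4042/2335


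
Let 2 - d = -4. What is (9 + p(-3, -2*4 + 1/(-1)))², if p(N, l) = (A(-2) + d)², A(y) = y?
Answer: 625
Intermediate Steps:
d = 6 (d = 2 - 1*(-4) = 2 + 4 = 6)
p(N, l) = 16 (p(N, l) = (-2 + 6)² = 4² = 16)
(9 + p(-3, -2*4 + 1/(-1)))² = (9 + 16)² = 25² = 625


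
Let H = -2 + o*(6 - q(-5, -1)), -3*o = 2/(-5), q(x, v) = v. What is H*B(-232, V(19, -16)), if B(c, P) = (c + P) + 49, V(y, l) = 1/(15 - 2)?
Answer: 38048/195 ≈ 195.12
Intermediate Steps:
V(y, l) = 1/13
B(c, P) = 49 + P + c (B(c, P) = (P + c) + 49 = 49 + P + c)
o = 2/15 (o = -2/(3*(-5)) = -2*(-1)/(3*5) = -⅓*(-⅖) = 2/15 ≈ 0.13333)
H = -16/15 (H = -2 + 2*(6 - 1*(-1))/15 = -2 + 2*(6 + 1)/15 = -2 + (2/15)*7 = -2 + 14/15 = -16/15 ≈ -1.0667)
H*B(-232, V(19, -16)) = -16*(49 + 1/13 - 232)/15 = -16/15*(-2378/13) = 38048/195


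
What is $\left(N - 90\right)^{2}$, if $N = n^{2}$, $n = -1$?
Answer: $7921$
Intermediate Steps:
$N = 1$ ($N = \left(-1\right)^{2} = 1$)
$\left(N - 90\right)^{2} = \left(1 - 90\right)^{2} = \left(-89\right)^{2} = 7921$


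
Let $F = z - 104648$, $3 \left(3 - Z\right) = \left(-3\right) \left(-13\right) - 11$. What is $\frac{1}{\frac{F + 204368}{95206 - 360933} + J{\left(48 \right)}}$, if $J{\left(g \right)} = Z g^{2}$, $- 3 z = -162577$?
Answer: $- \frac{46893}{684289817} \approx -6.8528 \cdot 10^{-5}$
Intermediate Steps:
$z = \frac{162577}{3}$ ($z = \left(- \frac{1}{3}\right) \left(-162577\right) = \frac{162577}{3} \approx 54192.0$)
$Z = - \frac{19}{3}$ ($Z = 3 - \frac{\left(-3\right) \left(-13\right) - 11}{3} = 3 - \frac{39 - 11}{3} = 3 - \frac{28}{3} = - \frac{19}{3} \approx -6.3333$)
$F = - \frac{151367}{3}$ ($F = \frac{162577}{3} - 104648 = - \frac{151367}{3} \approx -50456.0$)
$J{\left(g \right)} = - \frac{19 g^{2}}{3}$
$\frac{1}{\frac{F + 204368}{95206 - 360933} + J{\left(48 \right)}} = \frac{1}{\frac{- \frac{151367}{3} + 204368}{95206 - 360933} - \frac{19 \cdot 48^{2}}{3}} = \frac{1}{\frac{461737}{3 \left(-265727\right)} - 14592} = \frac{1}{\frac{461737}{3} \left(- \frac{1}{265727}\right) - 14592} = \frac{1}{- \frac{27161}{46893} - 14592} = \frac{1}{- \frac{684289817}{46893}} = - \frac{46893}{684289817}$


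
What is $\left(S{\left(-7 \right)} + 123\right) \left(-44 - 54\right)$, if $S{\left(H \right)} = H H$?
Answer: $-16856$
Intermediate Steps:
$S{\left(H \right)} = H^{2}$
$\left(S{\left(-7 \right)} + 123\right) \left(-44 - 54\right) = \left(\left(-7\right)^{2} + 123\right) \left(-44 - 54\right) = \left(49 + 123\right) \left(-98\right) = 172 \left(-98\right) = -16856$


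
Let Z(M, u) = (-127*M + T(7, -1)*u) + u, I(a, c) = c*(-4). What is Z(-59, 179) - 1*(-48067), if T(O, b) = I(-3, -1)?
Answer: 56455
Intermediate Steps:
I(a, c) = -4*c
T(O, b) = 4 (T(O, b) = -4*(-1) = 4)
Z(M, u) = -127*M + 5*u (Z(M, u) = (-127*M + 4*u) + u = -127*M + 5*u)
Z(-59, 179) - 1*(-48067) = (-127*(-59) + 5*179) - 1*(-48067) = (7493 + 895) + 48067 = 8388 + 48067 = 56455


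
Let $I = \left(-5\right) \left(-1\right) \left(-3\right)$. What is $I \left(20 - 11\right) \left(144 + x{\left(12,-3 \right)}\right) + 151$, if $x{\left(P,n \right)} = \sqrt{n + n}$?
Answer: $-19289 - 135 i \sqrt{6} \approx -19289.0 - 330.68 i$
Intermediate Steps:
$x{\left(P,n \right)} = \sqrt{2} \sqrt{n}$ ($x{\left(P,n \right)} = \sqrt{2 n} = \sqrt{2} \sqrt{n}$)
$I = -15$ ($I = 5 \left(-3\right) = -15$)
$I \left(20 - 11\right) \left(144 + x{\left(12,-3 \right)}\right) + 151 = - 15 \left(20 - 11\right) \left(144 + \sqrt{2} \sqrt{-3}\right) + 151 = - 15 \cdot 9 \left(144 + \sqrt{2} i \sqrt{3}\right) + 151 = - 15 \cdot 9 \left(144 + i \sqrt{6}\right) + 151 = - 15 \left(1296 + 9 i \sqrt{6}\right) + 151 = \left(-19440 - 135 i \sqrt{6}\right) + 151 = -19289 - 135 i \sqrt{6}$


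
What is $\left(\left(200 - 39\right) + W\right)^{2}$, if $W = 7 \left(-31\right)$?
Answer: $3136$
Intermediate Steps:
$W = -217$
$\left(\left(200 - 39\right) + W\right)^{2} = \left(\left(200 - 39\right) - 217\right)^{2} = \left(161 - 217\right)^{2} = \left(-56\right)^{2} = 3136$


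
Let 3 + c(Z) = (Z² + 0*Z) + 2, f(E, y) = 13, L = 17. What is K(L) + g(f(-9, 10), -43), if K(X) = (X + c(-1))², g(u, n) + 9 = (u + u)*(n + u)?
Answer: -500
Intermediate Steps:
c(Z) = -1 + Z² (c(Z) = -3 + ((Z² + 0*Z) + 2) = -3 + ((Z² + 0) + 2) = -3 + (Z² + 2) = -3 + (2 + Z²) = -1 + Z²)
g(u, n) = -9 + 2*u*(n + u) (g(u, n) = -9 + (u + u)*(n + u) = -9 + (2*u)*(n + u) = -9 + 2*u*(n + u))
K(X) = X² (K(X) = (X + (-1 + (-1)²))² = (X + (-1 + 1))² = (X + 0)² = X²)
K(L) + g(f(-9, 10), -43) = 17² + (-9 + 2*13² + 2*(-43)*13) = 289 + (-9 + 2*169 - 1118) = 289 + (-9 + 338 - 1118) = 289 - 789 = -500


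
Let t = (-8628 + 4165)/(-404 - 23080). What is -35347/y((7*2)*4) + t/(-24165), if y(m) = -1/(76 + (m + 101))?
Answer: 4673770166817397/567490860 ≈ 8.2358e+6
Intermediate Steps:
y(m) = -1/(177 + m) (y(m) = -1/(76 + (101 + m)) = -1/(177 + m))
t = 4463/23484 (t = -4463/(-23484) = -4463*(-1/23484) = 4463/23484 ≈ 0.19004)
-35347/y((7*2)*4) + t/(-24165) = -35347/((-1/(177 + (7*2)*4))) + (4463/23484)/(-24165) = -35347/((-1/(177 + 14*4))) + (4463/23484)*(-1/24165) = -35347/((-1/(177 + 56))) - 4463/567490860 = -35347/((-1/233)) - 4463/567490860 = -35347/((-1*1/233)) - 4463/567490860 = -35347/(-1/233) - 4463/567490860 = -35347*(-233) - 4463/567490860 = 8235851 - 4463/567490860 = 4673770166817397/567490860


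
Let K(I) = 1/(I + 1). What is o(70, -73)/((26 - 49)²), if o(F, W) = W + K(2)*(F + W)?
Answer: -74/529 ≈ -0.13989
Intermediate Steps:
K(I) = 1/(1 + I)
o(F, W) = F/3 + 4*W/3 (o(F, W) = W + (F + W)/(1 + 2) = W + (F + W)/3 = W + (F/3 + W/3) = F/3 + 4*W/3)
o(70, -73)/((26 - 49)²) = ((⅓)*70 + (4/3)*(-73))/((26 - 49)²) = (70/3 - 292/3)/((-23)²) = -74/529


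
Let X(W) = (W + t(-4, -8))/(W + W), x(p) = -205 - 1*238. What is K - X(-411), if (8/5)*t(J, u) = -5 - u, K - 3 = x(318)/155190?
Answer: 425123047/170088240 ≈ 2.4994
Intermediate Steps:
x(p) = -443 (x(p) = -205 - 238 = -443)
K = 465127/155190 (K = 3 - 443/155190 = 465127/155190 ≈ 2.9971)
t(J, u) = -25/8 - 5*u/8 (t(J, u) = 5*(-5 - u)/8 = -25/8 - 5*u/8)
X(W) = (15/8 + W)/(2*W) (X(W) = (W + (-25/8 - 5/8*(-8)))/(W + W) = (W + (-25/8 + 5))/((2*W)) = (W + 15/8)*(1/(2*W)) = (15/8 + W)*(1/(2*W)) = (15/8 + W)/(2*W))
K - X(-411) = 465127/155190 - (15 + 8*(-411))/(16*(-411)) = 465127/155190 - (-1)*(15 - 3288)/(16*411) = 465127/155190 - (-1)*(-3273)/(16*411) = 465127/155190 - 1*1091/2192 = 465127/155190 - 1091/2192 = 425123047/170088240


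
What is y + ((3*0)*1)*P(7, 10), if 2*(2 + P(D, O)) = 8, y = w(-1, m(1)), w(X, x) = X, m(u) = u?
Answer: -1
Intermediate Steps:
y = -1
P(D, O) = 2 (P(D, O) = -2 + (½)*8 = -2 + 4 = 2)
y + ((3*0)*1)*P(7, 10) = -1 + ((3*0)*1)*2 = -1 + (0*1)*2 = -1 + 0*2 = -1 + 0 = -1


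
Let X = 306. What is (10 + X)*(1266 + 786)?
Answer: 648432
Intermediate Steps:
(10 + X)*(1266 + 786) = (10 + 306)*(1266 + 786) = 316*2052 = 648432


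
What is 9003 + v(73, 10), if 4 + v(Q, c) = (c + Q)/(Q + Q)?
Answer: 1313937/146 ≈ 8999.6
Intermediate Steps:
v(Q, c) = -4 + (Q + c)/(2*Q) (v(Q, c) = -4 + (c + Q)/(Q + Q) = -4 + (Q + c)/((2*Q)) = -4 + (Q + c)*(1/(2*Q)) = -4 + (Q + c)/(2*Q))
9003 + v(73, 10) = 9003 + (1/2)*(10 - 7*73)/73 = 9003 + (1/2)*(1/73)*(10 - 511) = 9003 + (1/2)*(1/73)*(-501) = 9003 - 501/146 = 1313937/146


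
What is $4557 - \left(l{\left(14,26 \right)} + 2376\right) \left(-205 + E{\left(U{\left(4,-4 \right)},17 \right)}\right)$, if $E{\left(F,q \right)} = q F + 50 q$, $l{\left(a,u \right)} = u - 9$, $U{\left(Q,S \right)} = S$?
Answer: $-1376204$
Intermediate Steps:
$l{\left(a,u \right)} = -9 + u$ ($l{\left(a,u \right)} = u - 9 = -9 + u$)
$E{\left(F,q \right)} = 50 q + F q$ ($E{\left(F,q \right)} = F q + 50 q = 50 q + F q$)
$4557 - \left(l{\left(14,26 \right)} + 2376\right) \left(-205 + E{\left(U{\left(4,-4 \right)},17 \right)}\right) = 4557 - \left(\left(-9 + 26\right) + 2376\right) \left(-205 + 17 \left(50 - 4\right)\right) = 4557 - \left(17 + 2376\right) \left(-205 + 17 \cdot 46\right) = 4557 - 2393 \left(-205 + 782\right) = 4557 - 2393 \cdot 577 = 4557 - 1380761 = -1376204$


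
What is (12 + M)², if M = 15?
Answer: 729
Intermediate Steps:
(12 + M)² = (12 + 15)² = 27² = 729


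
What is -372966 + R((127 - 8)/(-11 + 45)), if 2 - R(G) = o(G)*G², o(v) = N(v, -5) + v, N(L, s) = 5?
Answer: -2984545/8 ≈ -3.7307e+5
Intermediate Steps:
o(v) = 5 + v
R(G) = 2 - G²*(5 + G) (R(G) = 2 - (5 + G)*G² = 2 - G²*(5 + G))
-372966 + R((127 - 8)/(-11 + 45)) = -372966 + (2 - ((127 - 8)/(-11 + 45))²*(5 + (127 - 8)/(-11 + 45))) = -372966 + (2 - (119/34)²*(5 + 119/34)) = -372966 + (2 - (119*(1/34))²*(5 + 119*(1/34))) = -372966 + (2 - (7/2)²*(5 + 7/2)) = -372966 + (2 - 1*49/4*17/2) = -372966 + (2 - 833/8) = -372966 - 817/8 = -2984545/8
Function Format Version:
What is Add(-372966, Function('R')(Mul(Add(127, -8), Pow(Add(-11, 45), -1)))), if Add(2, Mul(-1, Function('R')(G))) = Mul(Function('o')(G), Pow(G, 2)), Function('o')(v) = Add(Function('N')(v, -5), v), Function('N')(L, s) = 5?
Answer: Rational(-2984545, 8) ≈ -3.7307e+5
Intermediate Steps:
Function('o')(v) = Add(5, v)
Function('R')(G) = Add(2, Mul(-1, Pow(G, 2), Add(5, G))) (Function('R')(G) = Add(2, Mul(-1, Mul(Add(5, G), Pow(G, 2)))) = Add(2, Mul(-1, Mul(Pow(G, 2), Add(5, G)))) = Add(2, Mul(-1, Pow(G, 2), Add(5, G))))
Add(-372966, Function('R')(Mul(Add(127, -8), Pow(Add(-11, 45), -1)))) = Add(-372966, Add(2, Mul(-1, Pow(Mul(Add(127, -8), Pow(Add(-11, 45), -1)), 2), Add(5, Mul(Add(127, -8), Pow(Add(-11, 45), -1)))))) = Add(-372966, Add(2, Mul(-1, Pow(Mul(119, Pow(34, -1)), 2), Add(5, Mul(119, Pow(34, -1)))))) = Add(-372966, Add(2, Mul(-1, Pow(Mul(119, Rational(1, 34)), 2), Add(5, Mul(119, Rational(1, 34)))))) = Add(-372966, Add(2, Mul(-1, Pow(Rational(7, 2), 2), Add(5, Rational(7, 2))))) = Add(-372966, Add(2, Mul(-1, Rational(49, 4), Rational(17, 2)))) = Add(-372966, Add(2, Rational(-833, 8))) = Add(-372966, Rational(-817, 8)) = Rational(-2984545, 8)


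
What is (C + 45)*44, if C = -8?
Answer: 1628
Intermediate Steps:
(C + 45)*44 = (-8 + 45)*44 = 37*44 = 1628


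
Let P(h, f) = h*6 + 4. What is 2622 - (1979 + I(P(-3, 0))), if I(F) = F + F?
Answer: 671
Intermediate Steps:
P(h, f) = 4 + 6*h (P(h, f) = 6*h + 4 = 4 + 6*h)
I(F) = 2*F
2622 - (1979 + I(P(-3, 0))) = 2622 - (1979 + 2*(4 + 6*(-3))) = 2622 - (1979 + 2*(4 - 18)) = 2622 - (1979 + 2*(-14)) = 2622 - (1979 - 28) = 2622 - 1*1951 = 2622 - 1951 = 671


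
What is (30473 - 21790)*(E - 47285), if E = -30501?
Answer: -675415838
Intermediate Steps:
(30473 - 21790)*(E - 47285) = (30473 - 21790)*(-30501 - 47285) = 8683*(-77786) = -675415838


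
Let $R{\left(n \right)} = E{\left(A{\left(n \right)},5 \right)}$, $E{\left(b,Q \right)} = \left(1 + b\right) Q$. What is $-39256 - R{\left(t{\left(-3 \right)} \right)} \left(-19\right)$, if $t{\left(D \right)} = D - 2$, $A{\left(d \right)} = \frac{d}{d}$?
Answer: $-39066$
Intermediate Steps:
$A{\left(d \right)} = 1$
$t{\left(D \right)} = -2 + D$ ($t{\left(D \right)} = D - 2 = -2 + D$)
$E{\left(b,Q \right)} = Q \left(1 + b\right)$
$R{\left(n \right)} = 10$ ($R{\left(n \right)} = 5 \left(1 + 1\right) = 5 \cdot 2 = 10$)
$-39256 - R{\left(t{\left(-3 \right)} \right)} \left(-19\right) = -39256 - 10 \left(-19\right) = -39256 - -190 = -39256 + 190 = -39066$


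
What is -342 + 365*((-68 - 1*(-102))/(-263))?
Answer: -102356/263 ≈ -389.19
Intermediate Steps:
-342 + 365*((-68 - 1*(-102))/(-263)) = -342 + 365*((-68 + 102)*(-1/263)) = -342 + 365*(34*(-1/263)) = -342 + 365*(-34/263) = -342 - 12410/263 = -102356/263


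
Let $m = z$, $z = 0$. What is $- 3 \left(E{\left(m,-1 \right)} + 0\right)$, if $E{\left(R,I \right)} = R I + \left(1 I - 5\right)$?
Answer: $18$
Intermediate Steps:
$m = 0$
$E{\left(R,I \right)} = -5 + I + I R$ ($E{\left(R,I \right)} = I R + \left(I - 5\right) = I R + \left(-5 + I\right) = -5 + I + I R$)
$- 3 \left(E{\left(m,-1 \right)} + 0\right) = - 3 \left(\left(-5 - 1 - 0\right) + 0\right) = - 3 \left(\left(-5 - 1 + 0\right) + 0\right) = - 3 \left(-6 + 0\right) = \left(-3\right) \left(-6\right) = 18$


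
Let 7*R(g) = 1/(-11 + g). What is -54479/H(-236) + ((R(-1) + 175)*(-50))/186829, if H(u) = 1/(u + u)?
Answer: 201773768204509/7846818 ≈ 2.5714e+7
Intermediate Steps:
R(g) = 1/(7*(-11 + g))
H(u) = 1/(2*u)
-54479/H(-236) + ((R(-1) + 175)*(-50))/186829 = -54479/((½)/(-236)) + ((1/(7*(-11 - 1)) + 175)*(-50))/186829 = -54479/((½)*(-1/236)) + (((⅐)/(-12) + 175)*(-50))*(1/186829) = -54479/(-1/472) + (((⅐)*(-1/12) + 175)*(-50))*(1/186829) = -54479*(-472) + ((-1/84 + 175)*(-50))*(1/186829) = 25714088 + ((14699/84)*(-50))*(1/186829) = 25714088 - 367475/42*1/186829 = 25714088 - 367475/7846818 = 201773768204509/7846818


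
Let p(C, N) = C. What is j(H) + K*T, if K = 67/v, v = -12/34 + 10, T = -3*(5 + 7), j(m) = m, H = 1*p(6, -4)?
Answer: -10005/41 ≈ -244.02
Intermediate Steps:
H = 6 (H = 1*6 = 6)
T = -36 (T = -3*12 = -36)
v = 164/17 (v = -12*1/34 + 10 = -6/17 + 10 = 164/17 ≈ 9.6471)
K = 1139/164 (K = 67/(164/17) = 67*(17/164) = 1139/164 ≈ 6.9451)
j(H) + K*T = 6 + (1139/164)*(-36) = 6 - 10251/41 = -10005/41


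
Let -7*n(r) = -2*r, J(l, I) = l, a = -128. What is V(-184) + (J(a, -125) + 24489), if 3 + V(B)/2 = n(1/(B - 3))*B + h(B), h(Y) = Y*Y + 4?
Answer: 120526911/1309 ≈ 92076.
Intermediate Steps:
n(r) = 2*r/7 (n(r) = -(-2)*r/7 = 2*r/7)
h(Y) = 4 + Y² (h(Y) = Y² + 4 = 4 + Y²)
V(B) = 2 + 2*B² + 4*B/(7*(-3 + B)) (V(B) = -6 + 2*((2/(7*(B - 3)))*B + (4 + B²)) = -6 + 2*((2/(7*(-3 + B)))*B + (4 + B²)) = -6 + 2*(2*B/(7*(-3 + B)) + (4 + B²)) = -6 + 2*(4 + B² + 2*B/(7*(-3 + B))) = -6 + (8 + 2*B² + 4*B/(7*(-3 + B))) = 2 + 2*B² + 4*B/(7*(-3 + B)))
V(-184) + (J(a, -125) + 24489) = 2*(2*(-184) + 7*(1 + (-184)²)*(-3 - 184))/(7*(-3 - 184)) + (-128 + 24489) = (2/7)*(-368 + 7*(1 + 33856)*(-187))/(-187) + 24361 = (2/7)*(-1/187)*(-368 + 7*33857*(-187)) + 24361 = (2/7)*(-1/187)*(-368 - 44318813) + 24361 = (2/7)*(-1/187)*(-44319181) + 24361 = 88638362/1309 + 24361 = 120526911/1309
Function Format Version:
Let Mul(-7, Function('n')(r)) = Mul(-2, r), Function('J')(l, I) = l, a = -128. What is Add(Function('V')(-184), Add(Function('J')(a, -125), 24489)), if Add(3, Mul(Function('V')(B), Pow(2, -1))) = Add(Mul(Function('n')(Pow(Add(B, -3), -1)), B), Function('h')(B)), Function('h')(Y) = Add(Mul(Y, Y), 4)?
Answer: Rational(120526911, 1309) ≈ 92076.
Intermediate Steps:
Function('n')(r) = Mul(Rational(2, 7), r) (Function('n')(r) = Mul(Rational(-1, 7), Mul(-2, r)) = Mul(Rational(2, 7), r))
Function('h')(Y) = Add(4, Pow(Y, 2)) (Function('h')(Y) = Add(Pow(Y, 2), 4) = Add(4, Pow(Y, 2)))
Function('V')(B) = Add(2, Mul(2, Pow(B, 2)), Mul(Rational(4, 7), B, Pow(Add(-3, B), -1))) (Function('V')(B) = Add(-6, Mul(2, Add(Mul(Mul(Rational(2, 7), Pow(Add(B, -3), -1)), B), Add(4, Pow(B, 2))))) = Add(-6, Mul(2, Add(Mul(Mul(Rational(2, 7), Pow(Add(-3, B), -1)), B), Add(4, Pow(B, 2))))) = Add(-6, Mul(2, Add(Mul(Rational(2, 7), B, Pow(Add(-3, B), -1)), Add(4, Pow(B, 2))))) = Add(-6, Mul(2, Add(4, Pow(B, 2), Mul(Rational(2, 7), B, Pow(Add(-3, B), -1))))) = Add(-6, Add(8, Mul(2, Pow(B, 2)), Mul(Rational(4, 7), B, Pow(Add(-3, B), -1)))) = Add(2, Mul(2, Pow(B, 2)), Mul(Rational(4, 7), B, Pow(Add(-3, B), -1))))
Add(Function('V')(-184), Add(Function('J')(a, -125), 24489)) = Add(Mul(Rational(2, 7), Pow(Add(-3, -184), -1), Add(Mul(2, -184), Mul(7, Add(1, Pow(-184, 2)), Add(-3, -184)))), Add(-128, 24489)) = Add(Mul(Rational(2, 7), Pow(-187, -1), Add(-368, Mul(7, Add(1, 33856), -187))), 24361) = Add(Mul(Rational(2, 7), Rational(-1, 187), Add(-368, Mul(7, 33857, -187))), 24361) = Add(Mul(Rational(2, 7), Rational(-1, 187), Add(-368, -44318813)), 24361) = Add(Mul(Rational(2, 7), Rational(-1, 187), -44319181), 24361) = Add(Rational(88638362, 1309), 24361) = Rational(120526911, 1309)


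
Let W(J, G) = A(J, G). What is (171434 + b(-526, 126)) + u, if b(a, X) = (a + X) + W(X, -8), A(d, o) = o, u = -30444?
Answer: 140582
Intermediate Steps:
W(J, G) = G
b(a, X) = -8 + X + a (b(a, X) = (a + X) - 8 = (X + a) - 8 = -8 + X + a)
(171434 + b(-526, 126)) + u = (171434 + (-8 + 126 - 526)) - 30444 = (171434 - 408) - 30444 = 171026 - 30444 = 140582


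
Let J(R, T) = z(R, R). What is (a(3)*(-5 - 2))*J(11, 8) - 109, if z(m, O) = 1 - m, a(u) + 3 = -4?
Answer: -599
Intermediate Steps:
a(u) = -7 (a(u) = -3 - 4 = -7)
J(R, T) = 1 - R
(a(3)*(-5 - 2))*J(11, 8) - 109 = (-7*(-5 - 2))*(1 - 1*11) - 109 = (-7*(-7))*(1 - 11) - 109 = 49*(-10) - 109 = -490 - 109 = -599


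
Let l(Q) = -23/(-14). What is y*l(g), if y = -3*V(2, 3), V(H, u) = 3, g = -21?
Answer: -207/14 ≈ -14.786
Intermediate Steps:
l(Q) = 23/14 (l(Q) = -23*(-1/14) = 23/14)
y = -9 (y = -3*3 = -9)
y*l(g) = -9*23/14 = -207/14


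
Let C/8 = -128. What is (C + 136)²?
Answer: 788544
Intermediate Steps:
C = -1024 (C = 8*(-128) = -1024)
(C + 136)² = (-1024 + 136)² = (-888)² = 788544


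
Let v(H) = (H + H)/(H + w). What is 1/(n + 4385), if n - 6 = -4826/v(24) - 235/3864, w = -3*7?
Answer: 1932/7900555 ≈ 0.00024454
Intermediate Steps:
w = -21
v(H) = 2*H/(-21 + H) (v(H) = (H + H)/(H - 21) = (2*H)/(-21 + H) = 2*H/(-21 + H))
n = -571265/1932 (n = 6 + (-4826/(2*24/(-21 + 24)) - 235/3864) = 6 + (-4826/(2*24/3) - 235*1/3864) = 6 + (-4826/(2*24*(⅓)) - 235/3864) = 6 + (-4826/16 - 235/3864) = 6 + (-4826*1/16 - 235/3864) = 6 + (-2413/8 - 235/3864) = 6 - 582857/1932 = -571265/1932 ≈ -295.69)
1/(n + 4385) = 1/(-571265/1932 + 4385) = 1/(7900555/1932) = 1932/7900555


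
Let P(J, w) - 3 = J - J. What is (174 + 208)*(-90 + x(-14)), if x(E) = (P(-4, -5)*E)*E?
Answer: 190236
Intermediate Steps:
P(J, w) = 3 (P(J, w) = 3 + (J - J) = 3 + 0 = 3)
x(E) = 3*E² (x(E) = (3*E)*E = 3*E²)
(174 + 208)*(-90 + x(-14)) = (174 + 208)*(-90 + 3*(-14)²) = 382*(-90 + 3*196) = 382*(-90 + 588) = 382*498 = 190236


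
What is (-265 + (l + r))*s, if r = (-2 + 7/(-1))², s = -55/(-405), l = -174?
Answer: -3938/81 ≈ -48.617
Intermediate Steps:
s = 11/81 (s = -55*(-1/405) = 11/81 ≈ 0.13580)
r = 81 (r = (-2 + 7*(-1))² = (-2 - 7)² = (-9)² = 81)
(-265 + (l + r))*s = (-265 + (-174 + 81))*(11/81) = (-265 - 93)*(11/81) = -358*11/81 = -3938/81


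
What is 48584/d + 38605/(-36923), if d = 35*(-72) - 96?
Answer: -236857214/12073821 ≈ -19.617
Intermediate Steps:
d = -2616 (d = -2520 - 96 = -2616)
48584/d + 38605/(-36923) = 48584/(-2616) + 38605/(-36923) = 48584*(-1/2616) + 38605*(-1/36923) = -6073/327 - 38605/36923 = -236857214/12073821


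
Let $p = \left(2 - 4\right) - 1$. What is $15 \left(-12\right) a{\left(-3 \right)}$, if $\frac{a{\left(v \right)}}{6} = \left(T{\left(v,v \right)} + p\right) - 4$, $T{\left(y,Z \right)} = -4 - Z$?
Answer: $8640$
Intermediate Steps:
$p = -3$ ($p = -2 - 1 = -3$)
$a{\left(v \right)} = -66 - 6 v$ ($a{\left(v \right)} = 6 \left(\left(\left(-4 - v\right) - 3\right) - 4\right) = 6 \left(\left(-7 - v\right) - 4\right) = 6 \left(-11 - v\right) = -66 - 6 v$)
$15 \left(-12\right) a{\left(-3 \right)} = 15 \left(-12\right) \left(-66 - -18\right) = - 180 \left(-66 + 18\right) = \left(-180\right) \left(-48\right) = 8640$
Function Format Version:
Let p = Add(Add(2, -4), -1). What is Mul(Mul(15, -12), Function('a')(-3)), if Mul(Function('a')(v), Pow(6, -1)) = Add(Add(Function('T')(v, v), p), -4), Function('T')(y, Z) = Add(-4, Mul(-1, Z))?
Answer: 8640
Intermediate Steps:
p = -3 (p = Add(-2, -1) = -3)
Function('a')(v) = Add(-66, Mul(-6, v)) (Function('a')(v) = Mul(6, Add(Add(Add(-4, Mul(-1, v)), -3), -4)) = Mul(6, Add(Add(-7, Mul(-1, v)), -4)) = Mul(6, Add(-11, Mul(-1, v))) = Add(-66, Mul(-6, v)))
Mul(Mul(15, -12), Function('a')(-3)) = Mul(Mul(15, -12), Add(-66, Mul(-6, -3))) = Mul(-180, Add(-66, 18)) = Mul(-180, -48) = 8640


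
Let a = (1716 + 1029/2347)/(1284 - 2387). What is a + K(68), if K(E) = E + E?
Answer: 348040295/2588741 ≈ 134.44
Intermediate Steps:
K(E) = 2*E
a = -4028481/2588741 (a = (1716 + 1029*(1/2347))/(-1103) = (1716 + 1029/2347)*(-1/1103) = (4028481/2347)*(-1/1103) = -4028481/2588741 ≈ -1.5562)
a + K(68) = -4028481/2588741 + 2*68 = -4028481/2588741 + 136 = 348040295/2588741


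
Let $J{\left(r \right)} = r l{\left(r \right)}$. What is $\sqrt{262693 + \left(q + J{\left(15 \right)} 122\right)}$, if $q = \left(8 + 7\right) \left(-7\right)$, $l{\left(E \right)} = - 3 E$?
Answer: $\sqrt{180238} \approx 424.54$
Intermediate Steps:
$q = -105$ ($q = 15 \left(-7\right) = -105$)
$J{\left(r \right)} = - 3 r^{2}$ ($J{\left(r \right)} = r \left(- 3 r\right) = - 3 r^{2}$)
$\sqrt{262693 + \left(q + J{\left(15 \right)} 122\right)} = \sqrt{262693 + \left(-105 + - 3 \cdot 15^{2} \cdot 122\right)} = \sqrt{262693 + \left(-105 + \left(-3\right) 225 \cdot 122\right)} = \sqrt{262693 - 82455} = \sqrt{180238}$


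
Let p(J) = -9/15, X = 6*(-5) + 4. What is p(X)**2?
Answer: 9/25 ≈ 0.36000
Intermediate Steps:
X = -26 (X = -30 + 4 = -26)
p(J) = -3/5 (p(J) = -9*1/15 = -3/5)
p(X)**2 = (-3/5)**2 = 9/25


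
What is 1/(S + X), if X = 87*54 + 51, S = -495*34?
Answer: -1/12081 ≈ -8.2775e-5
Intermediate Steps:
S = -16830
X = 4749 (X = 4698 + 51 = 4749)
1/(S + X) = 1/(-16830 + 4749) = 1/(-12081) = -1/12081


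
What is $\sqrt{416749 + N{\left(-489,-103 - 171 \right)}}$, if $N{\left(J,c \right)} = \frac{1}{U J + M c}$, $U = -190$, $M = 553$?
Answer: $\frac{\sqrt{357921392946711}}{29306} \approx 645.56$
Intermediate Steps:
$N{\left(J,c \right)} = \frac{1}{- 190 J + 553 c}$
$\sqrt{416749 + N{\left(-489,-103 - 171 \right)}} = \sqrt{416749 + \frac{1}{\left(-190\right) \left(-489\right) + 553 \left(-103 - 171\right)}} = \sqrt{416749 + \frac{1}{92910 + 553 \left(-274\right)}} = \sqrt{416749 + \frac{1}{92910 - 151522}} = \sqrt{416749 + \frac{1}{-58612}} = \sqrt{416749 - \frac{1}{58612}} = \sqrt{\frac{24426492387}{58612}} = \frac{\sqrt{357921392946711}}{29306}$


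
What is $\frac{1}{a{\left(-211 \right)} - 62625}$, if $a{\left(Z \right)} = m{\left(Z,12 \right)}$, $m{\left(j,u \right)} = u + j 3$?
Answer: $- \frac{1}{63246} \approx -1.5811 \cdot 10^{-5}$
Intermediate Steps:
$m{\left(j,u \right)} = u + 3 j$
$a{\left(Z \right)} = 12 + 3 Z$
$\frac{1}{a{\left(-211 \right)} - 62625} = \frac{1}{\left(12 + 3 \left(-211\right)\right) - 62625} = \frac{1}{\left(12 - 633\right) - 62625} = \frac{1}{-621 - 62625} = \frac{1}{-63246} = - \frac{1}{63246}$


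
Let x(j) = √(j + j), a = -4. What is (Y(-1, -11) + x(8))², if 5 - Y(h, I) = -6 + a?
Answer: 361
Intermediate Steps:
Y(h, I) = 15 (Y(h, I) = 5 - (-6 - 4) = 5 - 1*(-10) = 5 + 10 = 15)
x(j) = √2*√j (x(j) = √(2*j) = √2*√j)
(Y(-1, -11) + x(8))² = (15 + √2*√8)² = (15 + √2*(2*√2))² = (15 + 4)² = 19² = 361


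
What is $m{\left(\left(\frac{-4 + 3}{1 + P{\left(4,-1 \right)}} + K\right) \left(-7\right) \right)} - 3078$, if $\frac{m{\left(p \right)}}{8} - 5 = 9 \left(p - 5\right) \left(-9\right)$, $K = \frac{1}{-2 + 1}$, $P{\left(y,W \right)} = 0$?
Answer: $-8870$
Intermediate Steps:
$K = -1$ ($K = \frac{1}{-1} = -1$)
$m{\left(p \right)} = 3280 - 648 p$ ($m{\left(p \right)} = 40 + 8 \cdot 9 \left(p - 5\right) \left(-9\right) = 40 + 8 \cdot 9 \left(-5 + p\right) \left(-9\right) = 40 + 8 \left(-45 + 9 p\right) \left(-9\right) = 40 + 8 \left(405 - 81 p\right) = 40 - \left(-3240 + 648 p\right) = 3280 - 648 p$)
$m{\left(\left(\frac{-4 + 3}{1 + P{\left(4,-1 \right)}} + K\right) \left(-7\right) \right)} - 3078 = \left(3280 - 648 \left(\frac{-4 + 3}{1 + 0} - 1\right) \left(-7\right)\right) - 3078 = \left(3280 - 648 \left(- 1^{-1} - 1\right) \left(-7\right)\right) - 3078 = \left(3280 - 648 \left(\left(-1\right) 1 - 1\right) \left(-7\right)\right) - 3078 = \left(3280 - 648 \left(-1 - 1\right) \left(-7\right)\right) - 3078 = \left(3280 - 648 \left(\left(-2\right) \left(-7\right)\right)\right) - 3078 = \left(3280 - 9072\right) - 3078 = -5792 - 3078 = -8870$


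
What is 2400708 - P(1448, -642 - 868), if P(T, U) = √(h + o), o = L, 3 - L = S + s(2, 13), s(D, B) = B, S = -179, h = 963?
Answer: 2400708 - 2*√283 ≈ 2.4007e+6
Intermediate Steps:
L = 169 (L = 3 - (-179 + 13) = 3 - 1*(-166) = 3 + 166 = 169)
o = 169
P(T, U) = 2*√283 (P(T, U) = √(963 + 169) = √1132 = 2*√283)
2400708 - P(1448, -642 - 868) = 2400708 - 2*√283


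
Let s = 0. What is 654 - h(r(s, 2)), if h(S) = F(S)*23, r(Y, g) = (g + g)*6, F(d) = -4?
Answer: 746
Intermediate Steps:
r(Y, g) = 12*g (r(Y, g) = (2*g)*6 = 12*g)
h(S) = -92 (h(S) = -4*23 = -92)
654 - h(r(s, 2)) = 654 - 1*(-92) = 654 + 92 = 746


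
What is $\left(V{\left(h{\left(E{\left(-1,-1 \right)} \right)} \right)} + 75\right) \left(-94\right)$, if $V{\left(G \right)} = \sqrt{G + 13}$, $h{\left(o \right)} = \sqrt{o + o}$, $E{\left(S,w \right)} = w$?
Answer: $-7050 - 94 \sqrt{13 + i \sqrt{2}} \approx -7389.4 - 18.408 i$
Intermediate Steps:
$h{\left(o \right)} = \sqrt{2} \sqrt{o}$ ($h{\left(o \right)} = \sqrt{2 o} = \sqrt{2} \sqrt{o}$)
$V{\left(G \right)} = \sqrt{13 + G}$
$\left(V{\left(h{\left(E{\left(-1,-1 \right)} \right)} \right)} + 75\right) \left(-94\right) = \left(\sqrt{13 + \sqrt{2} \sqrt{-1}} + 75\right) \left(-94\right) = \left(\sqrt{13 + \sqrt{2} i} + 75\right) \left(-94\right) = \left(\sqrt{13 + i \sqrt{2}} + 75\right) \left(-94\right) = \left(75 + \sqrt{13 + i \sqrt{2}}\right) \left(-94\right) = -7050 - 94 \sqrt{13 + i \sqrt{2}}$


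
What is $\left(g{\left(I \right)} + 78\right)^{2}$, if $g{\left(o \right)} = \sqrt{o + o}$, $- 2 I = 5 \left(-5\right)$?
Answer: $6889$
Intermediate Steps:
$I = \frac{25}{2}$ ($I = - \frac{5 \left(-5\right)}{2} = \left(- \frac{1}{2}\right) \left(-25\right) = \frac{25}{2} \approx 12.5$)
$g{\left(o \right)} = \sqrt{2} \sqrt{o}$ ($g{\left(o \right)} = \sqrt{2 o} = \sqrt{2} \sqrt{o}$)
$\left(g{\left(I \right)} + 78\right)^{2} = \left(\sqrt{2} \sqrt{\frac{25}{2}} + 78\right)^{2} = \left(\sqrt{2} \frac{5 \sqrt{2}}{2} + 78\right)^{2} = \left(5 + 78\right)^{2} = 83^{2} = 6889$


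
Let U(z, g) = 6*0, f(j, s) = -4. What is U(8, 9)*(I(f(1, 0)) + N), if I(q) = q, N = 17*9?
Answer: 0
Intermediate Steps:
N = 153
U(z, g) = 0
U(8, 9)*(I(f(1, 0)) + N) = 0*(-4 + 153) = 0*149 = 0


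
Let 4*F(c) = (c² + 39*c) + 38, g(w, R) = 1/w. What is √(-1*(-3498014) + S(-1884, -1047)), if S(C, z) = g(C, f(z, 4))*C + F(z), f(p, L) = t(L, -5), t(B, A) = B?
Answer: √15047474/2 ≈ 1939.6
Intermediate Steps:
f(p, L) = L
F(c) = 19/2 + c²/4 + 39*c/4 (F(c) = ((c² + 39*c) + 38)/4 = (38 + c² + 39*c)/4 = 19/2 + c²/4 + 39*c/4)
S(C, z) = 21/2 + z²/4 + 39*z/4 (S(C, z) = C/C + (19/2 + z²/4 + 39*z/4) = 1 + (19/2 + z²/4 + 39*z/4) = 21/2 + z²/4 + 39*z/4)
√(-1*(-3498014) + S(-1884, -1047)) = √(-1*(-3498014) + (21/2 + (¼)*(-1047)² + (39/4)*(-1047))) = √(3498014 + (21/2 + (¼)*1096209 - 40833/4)) = √(3498014 + (21/2 + 1096209/4 - 40833/4)) = √(3498014 + 527709/2) = √(7523737/2) = √15047474/2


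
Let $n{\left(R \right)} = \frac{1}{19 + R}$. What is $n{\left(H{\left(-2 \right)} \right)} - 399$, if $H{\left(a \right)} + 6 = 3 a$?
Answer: $- \frac{2792}{7} \approx -398.86$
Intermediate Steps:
$H{\left(a \right)} = -6 + 3 a$
$n{\left(H{\left(-2 \right)} \right)} - 399 = \frac{1}{19 + \left(-6 + 3 \left(-2\right)\right)} - 399 = \frac{1}{19 - 12} - 399 = \frac{1}{7} - 399 = - \frac{2792}{7}$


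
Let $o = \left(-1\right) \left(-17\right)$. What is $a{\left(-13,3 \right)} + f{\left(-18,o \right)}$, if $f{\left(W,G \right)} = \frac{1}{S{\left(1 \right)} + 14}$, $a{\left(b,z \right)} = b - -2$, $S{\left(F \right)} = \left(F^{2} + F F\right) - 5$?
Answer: $- \frac{120}{11} \approx -10.909$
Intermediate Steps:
$S{\left(F \right)} = -5 + 2 F^{2}$ ($S{\left(F \right)} = \left(F^{2} + F^{2}\right) - 5 = 2 F^{2} - 5 = -5 + 2 F^{2}$)
$o = 17$
$a{\left(b,z \right)} = 2 + b$ ($a{\left(b,z \right)} = b + 2 = 2 + b$)
$f{\left(W,G \right)} = \frac{1}{11}$ ($f{\left(W,G \right)} = \frac{1}{\left(-5 + 2 \cdot 1^{2}\right) + 14} = \frac{1}{\left(-5 + 2 \cdot 1\right) + 14} = \frac{1}{\left(-5 + 2\right) + 14} = \frac{1}{-3 + 14} = \frac{1}{11}$)
$a{\left(-13,3 \right)} + f{\left(-18,o \right)} = \left(2 - 13\right) + \frac{1}{11} = -11 + \frac{1}{11} = - \frac{120}{11}$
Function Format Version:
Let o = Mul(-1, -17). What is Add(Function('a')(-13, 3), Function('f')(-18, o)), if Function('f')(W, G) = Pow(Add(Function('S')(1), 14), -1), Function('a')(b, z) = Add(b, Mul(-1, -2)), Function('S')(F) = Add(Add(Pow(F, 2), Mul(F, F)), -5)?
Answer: Rational(-120, 11) ≈ -10.909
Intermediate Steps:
Function('S')(F) = Add(-5, Mul(2, Pow(F, 2))) (Function('S')(F) = Add(Add(Pow(F, 2), Pow(F, 2)), -5) = Add(Mul(2, Pow(F, 2)), -5) = Add(-5, Mul(2, Pow(F, 2))))
o = 17
Function('a')(b, z) = Add(2, b) (Function('a')(b, z) = Add(b, 2) = Add(2, b))
Function('f')(W, G) = Rational(1, 11) (Function('f')(W, G) = Pow(Add(Add(-5, Mul(2, Pow(1, 2))), 14), -1) = Pow(Add(Add(-5, Mul(2, 1)), 14), -1) = Pow(Add(Add(-5, 2), 14), -1) = Pow(Add(-3, 14), -1) = Pow(11, -1) = Rational(1, 11))
Add(Function('a')(-13, 3), Function('f')(-18, o)) = Add(Add(2, -13), Rational(1, 11)) = Add(-11, Rational(1, 11)) = Rational(-120, 11)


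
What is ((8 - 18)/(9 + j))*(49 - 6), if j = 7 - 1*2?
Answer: -215/7 ≈ -30.714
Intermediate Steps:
j = 5 (j = 7 - 2 = 5)
((8 - 18)/(9 + j))*(49 - 6) = ((8 - 18)/(9 + 5))*(49 - 6) = -10/14*43 = -10*1/14*43 = -5/7*43 = -215/7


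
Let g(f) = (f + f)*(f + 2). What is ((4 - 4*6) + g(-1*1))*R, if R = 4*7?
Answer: -616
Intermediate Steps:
R = 28
g(f) = 2*f*(2 + f) (g(f) = (2*f)*(2 + f) = 2*f*(2 + f))
((4 - 4*6) + g(-1*1))*R = ((4 - 4*6) + 2*(-1*1)*(2 - 1*1))*28 = ((4 - 24) + 2*(-1)*(2 - 1))*28 = (-20 + 2*(-1)*1)*28 = (-20 - 2)*28 = -22*28 = -616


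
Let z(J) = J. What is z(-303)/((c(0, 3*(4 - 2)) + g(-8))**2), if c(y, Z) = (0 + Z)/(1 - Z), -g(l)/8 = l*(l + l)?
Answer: -7575/26275876 ≈ -0.00028829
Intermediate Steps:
g(l) = -16*l**2 (g(l) = -8*l*(l + l) = -8*l*2*l = -16*l**2)
c(y, Z) = Z/(1 - Z)
z(-303)/((c(0, 3*(4 - 2)) + g(-8))**2) = -303/(-3*(4 - 2)/(-1 + 3*(4 - 2)) - 16*(-8)**2)**2 = -303/(-3*2/(-1 + 3*2) - 16*64)**2 = -303/(-1*6/(-1 + 6) - 1024)**2 = -303/(-1*6/5 - 1024)**2 = -303/(-1*6*1/5 - 1024)**2 = -303/(-6/5 - 1024)**2 = -303/((-5126/5)**2) = -303/26275876/25 = -303*25/26275876 = -7575/26275876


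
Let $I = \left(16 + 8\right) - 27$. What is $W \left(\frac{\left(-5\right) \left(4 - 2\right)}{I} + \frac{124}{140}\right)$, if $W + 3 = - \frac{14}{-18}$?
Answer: $- \frac{1772}{189} \approx -9.3757$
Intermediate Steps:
$I = -3$ ($I = 24 - 27 = -3$)
$W = - \frac{20}{9}$ ($W = -3 - \frac{14}{-18} = -3 - - \frac{7}{9} = -3 + \frac{7}{9} = - \frac{20}{9} \approx -2.2222$)
$W \left(\frac{\left(-5\right) \left(4 - 2\right)}{I} + \frac{124}{140}\right) = - \frac{20 \left(\frac{\left(-5\right) \left(4 - 2\right)}{-3} + \frac{124}{140}\right)}{9} = - \frac{20 \left(\left(-5\right) 2 \left(- \frac{1}{3}\right) + 124 \cdot \frac{1}{140}\right)}{9} = - \frac{20 \left(\left(-10\right) \left(- \frac{1}{3}\right) + \frac{31}{35}\right)}{9} = - \frac{20 \left(\frac{10}{3} + \frac{31}{35}\right)}{9} = \left(- \frac{20}{9}\right) \frac{443}{105} = - \frac{1772}{189}$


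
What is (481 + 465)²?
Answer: 894916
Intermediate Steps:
(481 + 465)² = 946² = 894916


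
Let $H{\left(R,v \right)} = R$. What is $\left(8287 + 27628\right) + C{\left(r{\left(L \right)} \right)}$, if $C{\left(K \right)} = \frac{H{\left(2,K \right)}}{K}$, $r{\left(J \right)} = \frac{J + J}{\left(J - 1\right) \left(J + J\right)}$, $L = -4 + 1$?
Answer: $35907$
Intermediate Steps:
$L = -3$
$r{\left(J \right)} = \frac{1}{-1 + J}$ ($r{\left(J \right)} = \frac{2 J}{\left(-1 + J\right) 2 J} = \frac{2 J}{2 J \left(-1 + J\right)} = 2 J \frac{1}{2 J \left(-1 + J\right)} = \frac{1}{-1 + J}$)
$C{\left(K \right)} = \frac{2}{K}$
$\left(8287 + 27628\right) + C{\left(r{\left(L \right)} \right)} = \left(8287 + 27628\right) + \frac{2}{\frac{1}{-1 - 3}} = 35915 + \frac{2}{\frac{1}{-4}} = 35915 + \frac{2}{- \frac{1}{4}} = 35915 + 2 \left(-4\right) = 35915 - 8 = 35907$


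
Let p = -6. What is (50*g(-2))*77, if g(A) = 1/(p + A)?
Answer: -1925/4 ≈ -481.25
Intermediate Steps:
g(A) = 1/(-6 + A)
(50*g(-2))*77 = (50/(-6 - 2))*77 = (50/(-8))*77 = (50*(-1/8))*77 = -25/4*77 = -1925/4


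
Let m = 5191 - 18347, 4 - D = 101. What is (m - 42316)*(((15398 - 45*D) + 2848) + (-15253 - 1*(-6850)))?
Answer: -788146176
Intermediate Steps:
D = -97 (D = 4 - 1*101 = 4 - 101 = -97)
m = -13156
(m - 42316)*(((15398 - 45*D) + 2848) + (-15253 - 1*(-6850))) = (-13156 - 42316)*(((15398 - 45*(-97)) + 2848) + (-15253 - 1*(-6850))) = -55472*(((15398 + 4365) + 2848) + (-15253 + 6850)) = -55472*((19763 + 2848) - 8403) = -55472*(22611 - 8403) = -55472*14208 = -788146176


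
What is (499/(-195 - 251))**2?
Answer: 249001/198916 ≈ 1.2518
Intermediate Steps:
(499/(-195 - 251))**2 = (499/(-446))**2 = (499*(-1/446))**2 = (-499/446)**2 = 249001/198916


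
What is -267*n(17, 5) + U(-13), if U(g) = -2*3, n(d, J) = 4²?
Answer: -4278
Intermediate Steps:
n(d, J) = 16
U(g) = -6
-267*n(17, 5) + U(-13) = -267*16 - 6 = -4272 - 6 = -4278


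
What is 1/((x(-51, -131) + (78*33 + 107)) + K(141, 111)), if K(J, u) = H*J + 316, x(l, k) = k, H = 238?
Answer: 1/36424 ≈ 2.7454e-5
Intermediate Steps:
K(J, u) = 316 + 238*J (K(J, u) = 238*J + 316 = 316 + 238*J)
1/((x(-51, -131) + (78*33 + 107)) + K(141, 111)) = 1/((-131 + (78*33 + 107)) + (316 + 238*141)) = 1/((-131 + (2574 + 107)) + (316 + 33558)) = 1/((-131 + 2681) + 33874) = 1/(2550 + 33874) = 1/36424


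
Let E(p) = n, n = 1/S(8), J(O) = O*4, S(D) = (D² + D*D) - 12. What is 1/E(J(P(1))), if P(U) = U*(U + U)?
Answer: 116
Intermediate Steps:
S(D) = -12 + 2*D² (S(D) = (D² + D²) - 12 = 2*D² - 12 = -12 + 2*D²)
P(U) = 2*U² (P(U) = U*(2*U) = 2*U²)
J(O) = 4*O
n = 1/116 (n = 1/(-12 + 2*8²) = 1/(-12 + 2*64) = 1/(-12 + 128) = 1/116 ≈ 0.0086207)
E(p) = 1/116
1/E(J(P(1))) = 1/(1/116) = 116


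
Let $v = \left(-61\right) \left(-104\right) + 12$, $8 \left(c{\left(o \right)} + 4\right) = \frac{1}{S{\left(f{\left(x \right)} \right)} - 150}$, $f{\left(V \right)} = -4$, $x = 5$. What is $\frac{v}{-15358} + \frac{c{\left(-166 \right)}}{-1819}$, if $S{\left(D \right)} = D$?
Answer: $- \frac{1012010519}{2458385776} \approx -0.41166$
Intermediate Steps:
$c{\left(o \right)} = - \frac{4929}{1232}$ ($c{\left(o \right)} = -4 + \frac{1}{8 \left(-4 - 150\right)} = -4 + \frac{1}{8 \left(-154\right)} = -4 + \frac{1}{8} \left(- \frac{1}{154}\right) = -4 - \frac{1}{1232} = - \frac{4929}{1232}$)
$v = 6356$ ($v = 6344 + 12 = 6356$)
$\frac{v}{-15358} + \frac{c{\left(-166 \right)}}{-1819} = \frac{6356}{-15358} - \frac{4929}{1232 \left(-1819\right)} = 6356 \left(- \frac{1}{15358}\right) - - \frac{4929}{2241008} = - \frac{454}{1097} + \frac{4929}{2241008} = - \frac{1012010519}{2458385776}$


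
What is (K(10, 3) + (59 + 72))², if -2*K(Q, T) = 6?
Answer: 16384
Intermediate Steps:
K(Q, T) = -3 (K(Q, T) = -½*6 = -3)
(K(10, 3) + (59 + 72))² = (-3 + (59 + 72))² = (-3 + 131)² = 128² = 16384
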